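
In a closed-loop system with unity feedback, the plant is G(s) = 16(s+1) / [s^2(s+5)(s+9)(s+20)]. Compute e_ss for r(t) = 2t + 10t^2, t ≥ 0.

System type = 2 (two poles at s=0). Treating each term separately:
  • 2t: tracked with zero error.
  • 10t^2: e_ss = 20/K_a with K_a=4/225 → 1125.
Total e_ss = 1125.

1125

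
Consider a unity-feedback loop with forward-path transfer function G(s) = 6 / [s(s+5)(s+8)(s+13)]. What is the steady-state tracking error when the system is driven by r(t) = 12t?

One free integrator in G(s): this is a type 1 system.
K_v = lim_{s→0} s·G(s) = 6 / (5·8·13) = 3/260.
e_ss = 12/K_v = 12/(3/260) = 1040.

1040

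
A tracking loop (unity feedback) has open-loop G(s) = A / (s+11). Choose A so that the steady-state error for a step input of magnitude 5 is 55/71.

60

The open loop has no poles at the origin → type 0 system.
K_p = lim_{s→0} G(s) = A / (11) = (1/11)·A.
e_ss = 5/(1 + K_p) = 55/71 ⇒ 1 + (1/11)·A = 71/11 ⇒ A = 60.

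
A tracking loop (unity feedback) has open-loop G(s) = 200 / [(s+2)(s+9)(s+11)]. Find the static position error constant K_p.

G(s) has no factors of s in the denominator, so the system is type 0.
K_p = lim_{s→0} G(s) = 200 / (2·9·11) = 100/99.

100/99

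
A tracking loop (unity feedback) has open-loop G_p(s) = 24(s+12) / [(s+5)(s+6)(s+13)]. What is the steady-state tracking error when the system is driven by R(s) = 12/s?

780/113

No free integrators in G_p(s): this is a type 0 system.
K_p = lim_{s→0} G_p(s) = 24·12 / (5·6·13) = 48/65.
e_ss = 12/(1 + K_p) = 12/(113/65) = 780/113.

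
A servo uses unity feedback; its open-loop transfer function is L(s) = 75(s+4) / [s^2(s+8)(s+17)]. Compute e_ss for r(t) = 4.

L(s) has two factors of s in the denominator, so the system is type 2.
K_p = ∞ for a type-2 system; e_ss to a step is zero.

0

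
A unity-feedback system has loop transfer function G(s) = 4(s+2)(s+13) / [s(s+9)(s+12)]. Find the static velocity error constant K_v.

26/27

The open loop has one pole at the origin → type 1 system.
K_v = lim_{s→0} s·G(s) = 4·2·13 / (9·12) = 26/27.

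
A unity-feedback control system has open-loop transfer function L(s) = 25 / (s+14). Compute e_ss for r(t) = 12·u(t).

System type = 0 (no poles at s=0).
K_p = lim_{s→0} L(s) = 25 / (14) = 25/14.
e_ss = 12/(1 + K_p) = 12/(39/14) = 56/13.

56/13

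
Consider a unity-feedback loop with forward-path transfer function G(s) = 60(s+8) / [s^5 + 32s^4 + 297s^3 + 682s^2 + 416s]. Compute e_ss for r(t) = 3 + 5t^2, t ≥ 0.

The denominator has no term below 416s — 1 pole at s=0, type 1. Taking each input component in turn:
  • 3: tracked with zero error.
  • 5t^2: a type-1 system cannot track it, e_ss → ∞.
The unbounded component dominates.

infinity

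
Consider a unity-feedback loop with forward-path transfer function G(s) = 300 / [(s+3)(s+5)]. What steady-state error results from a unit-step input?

No free integrators in G(s): this is a type 0 system.
K_p = lim_{s→0} G(s) = 300 / (3·5) = 20.
e_ss = 1/(1 + K_p) = 1/21.

1/21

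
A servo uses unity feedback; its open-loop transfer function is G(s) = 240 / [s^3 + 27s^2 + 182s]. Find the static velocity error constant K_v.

Factoring s from the denominator leaves a polynomial with constant term 182, so the system is type 1.
K_v = lim_{s→0} s·G(s) = 240 / 182 = 120/91.

120/91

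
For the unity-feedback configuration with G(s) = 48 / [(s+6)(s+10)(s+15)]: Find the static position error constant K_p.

4/75

The open loop has no poles at the origin → type 0 system.
K_p = lim_{s→0} G(s) = 48 / (6·10·15) = 4/75.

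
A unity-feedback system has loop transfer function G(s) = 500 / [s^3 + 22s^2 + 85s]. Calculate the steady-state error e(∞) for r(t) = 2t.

0.34

Lowest-order denominator term is 85s, so the open loop has 1 pole at the origin → type 1 system.
K_v = lim_{s→0} s·G(s) = 500 / 85 = 100/17.
e_ss = 2/K_v = 2/(100/17) = 0.34.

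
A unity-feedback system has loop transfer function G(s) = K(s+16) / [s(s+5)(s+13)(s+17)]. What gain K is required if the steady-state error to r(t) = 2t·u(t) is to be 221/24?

15

The open loop has one pole at the origin → type 1 system.
K_v = lim_{s→0} s·G(s) = K·16 / (5·13·17) = (16/1105)·K.
e_ss = 2/K_v = 221/24 ⇒ K_v = 48/221 ⇒ K = (48/221)/(16/1105) = 15.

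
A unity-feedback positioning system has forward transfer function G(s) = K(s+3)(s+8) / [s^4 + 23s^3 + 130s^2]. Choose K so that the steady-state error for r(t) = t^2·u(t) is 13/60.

Factoring s^2 from the denominator leaves a polynomial with constant term 130, so the system is type 2.
K_a = lim_{s→0} s^2·G(s) = K·3·8 / 130 = (12/65)·K.
e_ss = 2/K_a = 13/60 ⇒ K_a = 120/13 ⇒ K = (120/13)/(12/65) = 50.

50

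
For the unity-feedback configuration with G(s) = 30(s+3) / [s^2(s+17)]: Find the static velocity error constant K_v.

K_v = lim_{s→0} s·G(s); with 2 poles at the origin the limit diverges, so K_v = ∞.

infinity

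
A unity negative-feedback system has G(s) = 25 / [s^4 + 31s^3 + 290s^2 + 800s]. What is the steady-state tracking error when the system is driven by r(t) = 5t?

Lowest-order denominator term is 800s, so the open loop has 1 pole at the origin → type 1 system.
K_v = lim_{s→0} s·G(s) = 25 / 800 = 1/32.
e_ss = 5/K_v = 5/(1/32) = 160.

160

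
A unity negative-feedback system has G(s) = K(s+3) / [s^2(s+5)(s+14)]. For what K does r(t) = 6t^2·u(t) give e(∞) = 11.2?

25

Two free integrators in G(s): this is a type 2 system.
K_a = lim_{s→0} s^2·G(s) = K·3 / (5·14) = (3/70)·K.
e_ss = 12/K_a = 11.2 ⇒ K_a = 15/14 ⇒ K = (15/14)/(3/70) = 25.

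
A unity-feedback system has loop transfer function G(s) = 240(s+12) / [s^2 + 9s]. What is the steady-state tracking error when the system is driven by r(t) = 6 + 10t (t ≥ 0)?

1/32

Lowest-order denominator term is 9s, so the open loop has 1 pole at the origin → type 1 system. Taking each input component in turn:
  • 6: tracked with zero error.
  • 10t: e_ss = 10/K_v with K_v=320 → 1/32.
Total e_ss = 1/32.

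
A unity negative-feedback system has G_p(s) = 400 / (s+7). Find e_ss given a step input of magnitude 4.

28/407

No free integrators in G_p(s): this is a type 0 system.
K_p = lim_{s→0} G_p(s) = 400 / (7) = 400/7.
e_ss = 4/(1 + K_p) = 4/(407/7) = 28/407.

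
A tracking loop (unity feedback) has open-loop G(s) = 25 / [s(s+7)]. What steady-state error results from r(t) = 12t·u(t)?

3.36

The open loop has one pole at the origin → type 1 system.
K_v = lim_{s→0} s·G(s) = 25 / (7) = 25/7.
e_ss = 12/K_v = 12/(25/7) = 3.36.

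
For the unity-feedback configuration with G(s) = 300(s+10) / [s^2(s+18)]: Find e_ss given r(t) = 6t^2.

The open loop has two poles at the origin → type 2 system.
K_a = lim_{s→0} s^2·G(s) = 300·10 / (18) = 500/3.
r(t) = 6t^2 gives R(s) = 12/s^3.
e_ss = 12/K_a = 12/(500/3) = 0.072.

0.072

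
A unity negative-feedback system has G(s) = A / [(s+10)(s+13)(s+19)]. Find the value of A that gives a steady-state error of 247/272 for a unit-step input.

G(s) has no factors of s in the denominator, so the system is type 0.
K_p = lim_{s→0} G(s) = A / (10·13·19) = (1/2470)·A.
e_ss = 1/(1 + K_p) = 247/272 ⇒ 1 + (1/2470)·A = 272/247 ⇒ A = 250.

250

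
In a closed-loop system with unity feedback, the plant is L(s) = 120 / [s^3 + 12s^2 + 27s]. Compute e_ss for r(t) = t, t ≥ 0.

0.225

The denominator has no term below 27s — 1 pole at s=0, type 1.
K_v = lim_{s→0} s·L(s) = 120 / 27 = 40/9.
e_ss = 1/K_v = 1/(40/9) = 0.225.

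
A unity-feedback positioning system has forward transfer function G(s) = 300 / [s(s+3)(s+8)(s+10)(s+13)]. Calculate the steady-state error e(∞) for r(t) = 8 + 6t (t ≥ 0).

One free integrator in G(s): this is a type 1 system. Treating each term separately:
  • 8: tracked with zero error.
  • 6t: e_ss = 6/K_v with K_v=5/52 → 62.4.
Total e_ss = 62.4.

62.4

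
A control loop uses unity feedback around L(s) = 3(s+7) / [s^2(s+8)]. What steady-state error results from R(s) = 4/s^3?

The open loop has two poles at the origin → type 2 system.
K_a = lim_{s→0} s^2·L(s) = 3·7 / (8) = 2.625.
r(t) = 2t^2 gives R(s) = 4/s^3.
e_ss = 4/K_a = 4/2.625 = 32/21.

32/21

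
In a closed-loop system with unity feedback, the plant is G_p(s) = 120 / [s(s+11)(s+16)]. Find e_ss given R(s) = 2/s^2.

System type = 1 (one pole at s=0).
K_v = lim_{s→0} s·G_p(s) = 120 / (11·16) = 15/22.
e_ss = 2/K_v = 2/(15/22) = 44/15.

44/15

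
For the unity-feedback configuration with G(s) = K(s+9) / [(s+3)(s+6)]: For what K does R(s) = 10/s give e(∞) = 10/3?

No free integrators in G(s): this is a type 0 system.
K_p = lim_{s→0} G(s) = K·9 / (3·6) = 0.5·K.
e_ss = 10/(1 + K_p) = 10/3 ⇒ 1 + 0.5·K = 3 ⇒ K = 4.

4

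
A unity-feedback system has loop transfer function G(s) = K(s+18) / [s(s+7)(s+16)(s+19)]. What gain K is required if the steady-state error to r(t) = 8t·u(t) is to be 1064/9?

G(s) has one factor of s in the denominator, so the system is type 1.
K_v = lim_{s→0} s·G(s) = K·18 / (7·16·19) = (9/1064)·K.
e_ss = 8/K_v = 1064/9 ⇒ K_v = 9/133 ⇒ K = (9/133)/(9/1064) = 8.

8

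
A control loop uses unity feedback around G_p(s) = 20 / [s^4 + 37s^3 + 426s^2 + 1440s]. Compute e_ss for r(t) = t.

Factoring s from the denominator leaves a polynomial with constant term 1440, so the system is type 1.
K_v = lim_{s→0} s·G_p(s) = 20 / 1440 = 1/72.
e_ss = 1/K_v = 1/(1/72) = 72.

72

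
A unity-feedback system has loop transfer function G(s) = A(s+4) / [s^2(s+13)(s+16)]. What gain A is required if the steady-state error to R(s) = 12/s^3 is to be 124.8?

5

G(s) has two factors of s in the denominator, so the system is type 2.
K_a = lim_{s→0} s^2·G(s) = A·4 / (13·16) = (1/52)·A.
e_ss = 12/K_a = 124.8 ⇒ K_a = 5/52 ⇒ A = (5/52)/(1/52) = 5.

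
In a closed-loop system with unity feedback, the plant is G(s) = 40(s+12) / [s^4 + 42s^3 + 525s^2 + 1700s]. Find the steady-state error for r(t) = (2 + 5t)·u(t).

425/24

Lowest-order denominator term is 1700s, so the open loop has 1 pole at the origin → type 1 system. Treating each term separately:
  • 2: tracked with zero error.
  • 5t: e_ss = 5/K_v with K_v=24/85 → 425/24.
Total e_ss = 425/24.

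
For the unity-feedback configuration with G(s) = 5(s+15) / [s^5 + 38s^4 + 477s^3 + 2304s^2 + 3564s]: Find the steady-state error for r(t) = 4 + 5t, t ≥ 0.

Factoring s from the denominator leaves a polynomial with constant term 3564, so the system is type 1. Treating each term separately:
  • 4: tracked with zero error.
  • 5t: e_ss = 5/K_v with K_v=25/1188 → 237.6.
Total e_ss = 237.6.

237.6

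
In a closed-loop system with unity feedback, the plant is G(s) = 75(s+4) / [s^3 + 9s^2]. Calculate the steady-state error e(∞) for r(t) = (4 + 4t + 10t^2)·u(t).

The denominator has no term below 9s^2 — 2 poles at s=0, type 2. Taking each input component in turn:
  • 4: tracked with zero error.
  • 4t: tracked with zero error.
  • 10t^2: e_ss = 20/K_a with K_a=100/3 → 0.6.
Total e_ss = 0.6.

0.6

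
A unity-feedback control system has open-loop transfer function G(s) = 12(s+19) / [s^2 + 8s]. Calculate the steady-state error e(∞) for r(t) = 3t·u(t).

Lowest-order denominator term is 8s, so the open loop has 1 pole at the origin → type 1 system.
K_v = lim_{s→0} s·G(s) = 12·19 / 8 = 28.5.
e_ss = 3/K_v = 3/28.5 = 2/19.

2/19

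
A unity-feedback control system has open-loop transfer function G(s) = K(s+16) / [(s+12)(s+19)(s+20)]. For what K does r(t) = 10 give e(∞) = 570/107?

250

System type = 0 (no poles at s=0).
K_p = lim_{s→0} G(s) = K·16 / (12·19·20) = (1/285)·K.
e_ss = 10/(1 + K_p) = 570/107 ⇒ 1 + (1/285)·K = 107/57 ⇒ K = 250.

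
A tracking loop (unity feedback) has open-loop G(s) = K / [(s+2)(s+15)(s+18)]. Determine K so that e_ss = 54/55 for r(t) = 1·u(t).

10

System type = 0 (no poles at s=0).
K_p = lim_{s→0} G(s) = K / (2·15·18) = (1/540)·K.
e_ss = 1/(1 + K_p) = 54/55 ⇒ 1 + (1/540)·K = 55/54 ⇒ K = 10.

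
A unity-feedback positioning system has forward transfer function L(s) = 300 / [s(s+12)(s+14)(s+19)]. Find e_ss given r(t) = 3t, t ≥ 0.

System type = 1 (one pole at s=0).
K_v = lim_{s→0} s·L(s) = 300 / (12·14·19) = 25/266.
e_ss = 3/K_v = 3/(25/266) = 31.92.

31.92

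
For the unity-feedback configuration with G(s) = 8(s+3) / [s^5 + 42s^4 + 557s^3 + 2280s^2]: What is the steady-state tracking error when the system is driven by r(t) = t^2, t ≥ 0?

Factoring s^2 from the denominator leaves a polynomial with constant term 2280, so the system is type 2.
K_a = lim_{s→0} s^2·G(s) = 8·3 / 2280 = 1/95.
r(t) = t^2 gives R(s) = 2/s^3.
e_ss = 2/K_a = 2/(1/95) = 190.

190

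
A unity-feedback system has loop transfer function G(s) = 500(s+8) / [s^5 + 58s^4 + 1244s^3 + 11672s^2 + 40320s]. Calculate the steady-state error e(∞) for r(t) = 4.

0

Lowest-order denominator term is 40320s, so the open loop has 1 pole at the origin → type 1 system.
A type-1 system has K_p = ∞, so it tracks a step input with zero steady-state error.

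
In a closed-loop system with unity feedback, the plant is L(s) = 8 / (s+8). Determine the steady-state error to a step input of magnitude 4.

2

The open loop has no poles at the origin → type 0 system.
K_p = lim_{s→0} L(s) = 8 / (8) = 1.
e_ss = 4/(1 + K_p) = 4/2 = 2.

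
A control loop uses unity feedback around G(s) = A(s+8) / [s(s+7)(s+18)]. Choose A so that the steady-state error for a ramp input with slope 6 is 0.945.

The open loop has one pole at the origin → type 1 system.
K_v = lim_{s→0} s·G(s) = A·8 / (7·18) = (4/63)·A.
e_ss = 6/K_v = 0.945 ⇒ K_v = 400/63 ⇒ A = (400/63)/(4/63) = 100.

100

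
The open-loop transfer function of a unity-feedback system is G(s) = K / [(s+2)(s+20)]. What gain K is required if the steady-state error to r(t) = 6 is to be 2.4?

No free integrators in G(s): this is a type 0 system.
K_p = lim_{s→0} G(s) = K / (2·20) = 0.025·K.
e_ss = 6/(1 + K_p) = 2.4 ⇒ 1 + 0.025·K = 2.5 ⇒ K = 60.

60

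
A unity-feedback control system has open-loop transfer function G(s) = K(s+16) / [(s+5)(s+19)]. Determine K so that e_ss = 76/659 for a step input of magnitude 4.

200

System type = 0 (no poles at s=0).
K_p = lim_{s→0} G(s) = K·16 / (5·19) = (16/95)·K.
e_ss = 4/(1 + K_p) = 76/659 ⇒ 1 + (16/95)·K = 659/19 ⇒ K = 200.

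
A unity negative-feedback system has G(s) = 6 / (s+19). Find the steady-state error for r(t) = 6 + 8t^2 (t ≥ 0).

infinity

The open loop has no poles at the origin → type 0 system. By superposition:
  • 6: e_ss = 6/(1+K_p) with K_p=6/19 → 4.56.
  • 8t^2: a type-0 system cannot track it, e_ss → ∞.
The unbounded component dominates.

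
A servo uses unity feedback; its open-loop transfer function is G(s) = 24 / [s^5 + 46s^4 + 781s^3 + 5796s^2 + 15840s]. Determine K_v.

Factoring s from the denominator leaves a polynomial with constant term 15840, so the system is type 1.
K_v = lim_{s→0} s·G(s) = 24 / 15840 = 1/660.

1/660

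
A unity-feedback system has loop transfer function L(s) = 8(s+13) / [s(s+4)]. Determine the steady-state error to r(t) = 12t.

6/13

The open loop has one pole at the origin → type 1 system.
K_v = lim_{s→0} s·L(s) = 8·13 / (4) = 26.
e_ss = 12/K_v = 12/26 = 6/13.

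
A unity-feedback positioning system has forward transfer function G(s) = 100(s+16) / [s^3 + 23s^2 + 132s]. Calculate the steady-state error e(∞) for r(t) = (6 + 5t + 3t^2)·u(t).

Lowest-order denominator term is 132s, so the open loop has 1 pole at the origin → type 1 system. By superposition:
  • 6: tracked with zero error.
  • 5t: e_ss = 5/K_v with K_v=400/33 → 0.4125.
  • 3t^2: a type-1 system cannot track it, e_ss → ∞.
The unbounded component dominates.

infinity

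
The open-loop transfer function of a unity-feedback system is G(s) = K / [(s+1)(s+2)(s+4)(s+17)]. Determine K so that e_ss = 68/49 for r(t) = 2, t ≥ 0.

System type = 0 (no poles at s=0).
K_p = lim_{s→0} G(s) = K / (1·2·4·17) = (1/136)·K.
e_ss = 2/(1 + K_p) = 68/49 ⇒ 1 + (1/136)·K = 49/34 ⇒ K = 60.

60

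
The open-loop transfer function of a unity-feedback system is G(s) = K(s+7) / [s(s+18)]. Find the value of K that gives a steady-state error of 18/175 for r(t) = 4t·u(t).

100

System type = 1 (one pole at s=0).
K_v = lim_{s→0} s·G(s) = K·7 / (18) = (7/18)·K.
e_ss = 4/K_v = 18/175 ⇒ K_v = 350/9 ⇒ K = (350/9)/(7/18) = 100.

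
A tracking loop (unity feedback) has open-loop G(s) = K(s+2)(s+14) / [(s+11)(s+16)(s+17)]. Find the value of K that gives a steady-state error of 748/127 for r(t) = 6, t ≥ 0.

2

No free integrators in G(s): this is a type 0 system.
K_p = lim_{s→0} G(s) = K·2·14 / (11·16·17) = (7/748)·K.
e_ss = 6/(1 + K_p) = 748/127 ⇒ 1 + (7/748)·K = 381/374 ⇒ K = 2.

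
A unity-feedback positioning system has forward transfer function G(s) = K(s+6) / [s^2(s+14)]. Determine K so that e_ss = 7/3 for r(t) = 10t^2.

System type = 2 (two poles at s=0).
K_a = lim_{s→0} s^2·G(s) = K·6 / (14) = (3/7)·K.
e_ss = 20/K_a = 7/3 ⇒ K_a = 60/7 ⇒ K = (60/7)/(3/7) = 20.

20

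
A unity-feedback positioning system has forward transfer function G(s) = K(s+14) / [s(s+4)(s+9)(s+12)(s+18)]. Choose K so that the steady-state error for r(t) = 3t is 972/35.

One free integrator in G(s): this is a type 1 system.
K_v = lim_{s→0} s·G(s) = K·14 / (4·9·12·18) = (7/3888)·K.
e_ss = 3/K_v = 972/35 ⇒ K_v = 35/324 ⇒ K = (35/324)/(7/3888) = 60.

60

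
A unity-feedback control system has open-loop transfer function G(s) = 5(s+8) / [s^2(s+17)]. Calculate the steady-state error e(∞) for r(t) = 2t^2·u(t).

Two free integrators in G(s): this is a type 2 system.
K_a = lim_{s→0} s^2·G(s) = 5·8 / (17) = 40/17.
r(t) = 2t^2 gives R(s) = 4/s^3.
e_ss = 4/K_a = 4/(40/17) = 1.7.

1.7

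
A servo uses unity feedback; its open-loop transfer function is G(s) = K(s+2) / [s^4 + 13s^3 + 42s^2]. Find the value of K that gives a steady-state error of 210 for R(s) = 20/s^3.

Factoring s^2 from the denominator leaves a polynomial with constant term 42, so the system is type 2.
K_a = lim_{s→0} s^2·G(s) = K·2 / 42 = (1/21)·K.
e_ss = 20/K_a = 210 ⇒ K_a = 2/21 ⇒ K = (2/21)/(1/21) = 2.

2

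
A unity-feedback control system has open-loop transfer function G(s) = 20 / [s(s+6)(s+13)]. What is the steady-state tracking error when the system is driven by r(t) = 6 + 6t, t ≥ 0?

23.4

System type = 1 (one pole at s=0). By superposition:
  • 6: tracked with zero error.
  • 6t: e_ss = 6/K_v with K_v=10/39 → 23.4.
Total e_ss = 23.4.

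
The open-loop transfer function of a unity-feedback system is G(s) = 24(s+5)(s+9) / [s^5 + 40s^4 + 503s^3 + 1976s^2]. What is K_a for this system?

The denominator has no term below 1976s^2 — 2 poles at s=0, type 2.
K_a = lim_{s→0} s^2·G(s) = 24·5·9 / 1976 = 135/247.

135/247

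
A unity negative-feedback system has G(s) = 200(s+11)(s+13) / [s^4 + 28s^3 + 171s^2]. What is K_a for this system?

28600/171

Factoring s^2 from the denominator leaves a polynomial with constant term 171, so the system is type 2.
K_a = lim_{s→0} s^2·G(s) = 200·11·13 / 171 = 28600/171.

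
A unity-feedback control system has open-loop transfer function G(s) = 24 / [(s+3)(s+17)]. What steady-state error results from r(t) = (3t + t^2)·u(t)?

infinity

G(s) has no factors of s in the denominator, so the system is type 0. By superposition:
  • 3t: a type-0 system cannot track it, e_ss → ∞.
  • t^2: a type-0 system cannot track it, e_ss → ∞.
The unbounded component dominates.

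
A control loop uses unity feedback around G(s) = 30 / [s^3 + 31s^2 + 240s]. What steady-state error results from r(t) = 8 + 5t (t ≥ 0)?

Lowest-order denominator term is 240s, so the open loop has 1 pole at the origin → type 1 system. By superposition:
  • 8: tracked with zero error.
  • 5t: e_ss = 5/K_v with K_v=0.125 → 40.
Total e_ss = 40.

40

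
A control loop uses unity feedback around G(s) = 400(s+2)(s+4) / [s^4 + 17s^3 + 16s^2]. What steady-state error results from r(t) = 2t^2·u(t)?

0.02

The denominator has no term below 16s^2 — 2 poles at s=0, type 2.
K_a = lim_{s→0} s^2·G(s) = 400·2·4 / 16 = 200.
r(t) = 2t^2 gives R(s) = 4/s^3.
e_ss = 4/K_a = 4/200 = 0.02.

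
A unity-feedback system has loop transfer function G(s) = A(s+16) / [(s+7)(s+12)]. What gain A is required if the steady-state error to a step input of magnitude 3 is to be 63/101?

20

System type = 0 (no poles at s=0).
K_p = lim_{s→0} G(s) = A·16 / (7·12) = (4/21)·A.
e_ss = 3/(1 + K_p) = 63/101 ⇒ 1 + (4/21)·A = 101/21 ⇒ A = 20.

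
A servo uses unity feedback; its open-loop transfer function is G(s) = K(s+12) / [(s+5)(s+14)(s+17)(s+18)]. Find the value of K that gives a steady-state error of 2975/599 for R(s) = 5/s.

The open loop has no poles at the origin → type 0 system.
K_p = lim_{s→0} G(s) = K·12 / (5·14·17·18) = (1/1785)·K.
e_ss = 5/(1 + K_p) = 2975/599 ⇒ 1 + (1/1785)·K = 599/595 ⇒ K = 12.

12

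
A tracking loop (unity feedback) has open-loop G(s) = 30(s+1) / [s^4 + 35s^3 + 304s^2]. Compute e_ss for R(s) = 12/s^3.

The denominator has no term below 304s^2 — 2 poles at s=0, type 2.
K_a = lim_{s→0} s^2·G(s) = 30·1 / 304 = 15/152.
r(t) = 6t^2 gives R(s) = 12/s^3.
e_ss = 12/K_a = 12/(15/152) = 121.6.

121.6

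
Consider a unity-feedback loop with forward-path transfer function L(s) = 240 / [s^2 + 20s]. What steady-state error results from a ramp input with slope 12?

Factoring s from the denominator leaves a polynomial with constant term 20, so the system is type 1.
K_v = lim_{s→0} s·L(s) = 240 / 20 = 12.
e_ss = 12/K_v = 12/12 = 1.

1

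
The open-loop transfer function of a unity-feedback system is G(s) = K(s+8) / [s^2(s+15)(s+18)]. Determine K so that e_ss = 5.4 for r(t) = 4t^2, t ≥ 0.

50

G(s) has two factors of s in the denominator, so the system is type 2.
K_a = lim_{s→0} s^2·G(s) = K·8 / (15·18) = (4/135)·K.
e_ss = 8/K_a = 5.4 ⇒ K_a = 40/27 ⇒ K = (40/27)/(4/135) = 50.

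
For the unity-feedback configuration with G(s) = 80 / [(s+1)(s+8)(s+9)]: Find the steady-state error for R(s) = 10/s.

The open loop has no poles at the origin → type 0 system.
K_p = lim_{s→0} G(s) = 80 / (1·8·9) = 10/9.
e_ss = 10/(1 + K_p) = 10/(19/9) = 90/19.

90/19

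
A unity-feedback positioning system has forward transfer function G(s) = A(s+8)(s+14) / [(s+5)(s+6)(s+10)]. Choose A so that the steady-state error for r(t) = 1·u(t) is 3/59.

G(s) has no factors of s in the denominator, so the system is type 0.
K_p = lim_{s→0} G(s) = A·8·14 / (5·6·10) = (28/75)·A.
e_ss = 1/(1 + K_p) = 3/59 ⇒ 1 + (28/75)·A = 59/3 ⇒ A = 50.

50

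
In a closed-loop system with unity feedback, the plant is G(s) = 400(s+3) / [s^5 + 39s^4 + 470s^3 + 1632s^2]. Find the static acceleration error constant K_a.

25/34

Factoring s^2 from the denominator leaves a polynomial with constant term 1632, so the system is type 2.
K_a = lim_{s→0} s^2·G(s) = 400·3 / 1632 = 25/34.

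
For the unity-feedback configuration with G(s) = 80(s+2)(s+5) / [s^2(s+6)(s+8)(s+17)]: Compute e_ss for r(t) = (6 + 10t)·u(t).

System type = 2 (two poles at s=0). By superposition:
  • 6: tracked with zero error.
  • 10t: tracked with zero error.
Total e_ss = 0.

0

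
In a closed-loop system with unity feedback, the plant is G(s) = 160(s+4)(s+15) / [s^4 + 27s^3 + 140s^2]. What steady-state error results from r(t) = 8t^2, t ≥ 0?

7/30

The denominator has no term below 140s^2 — 2 poles at s=0, type 2.
K_a = lim_{s→0} s^2·G(s) = 160·4·15 / 140 = 480/7.
r(t) = 8t^2 gives R(s) = 16/s^3.
e_ss = 16/K_a = 16/(480/7) = 7/30.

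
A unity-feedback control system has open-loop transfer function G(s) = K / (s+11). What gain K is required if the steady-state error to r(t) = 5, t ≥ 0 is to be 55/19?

No free integrators in G(s): this is a type 0 system.
K_p = lim_{s→0} G(s) = K / (11) = (1/11)·K.
e_ss = 5/(1 + K_p) = 55/19 ⇒ 1 + (1/11)·K = 19/11 ⇒ K = 8.

8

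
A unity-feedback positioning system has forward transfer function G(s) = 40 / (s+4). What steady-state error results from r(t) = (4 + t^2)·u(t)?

The open loop has no poles at the origin → type 0 system. Treating each term separately:
  • 4: e_ss = 4/(1+K_p) with K_p=10 → 4/11.
  • t^2: a type-0 system cannot track it, e_ss → ∞.
The unbounded component dominates.

infinity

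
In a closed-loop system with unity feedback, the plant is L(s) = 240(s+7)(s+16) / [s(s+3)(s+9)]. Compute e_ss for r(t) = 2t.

L(s) has one factor of s in the denominator, so the system is type 1.
K_v = lim_{s→0} s·L(s) = 240·7·16 / (3·9) = 8960/9.
e_ss = 2/K_v = 2/(8960/9) = 9/4480.

9/4480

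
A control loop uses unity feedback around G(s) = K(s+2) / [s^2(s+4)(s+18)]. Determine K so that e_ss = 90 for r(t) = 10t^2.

Two free integrators in G(s): this is a type 2 system.
K_a = lim_{s→0} s^2·G(s) = K·2 / (4·18) = (1/36)·K.
e_ss = 20/K_a = 90 ⇒ K_a = 2/9 ⇒ K = (2/9)/(1/36) = 8.

8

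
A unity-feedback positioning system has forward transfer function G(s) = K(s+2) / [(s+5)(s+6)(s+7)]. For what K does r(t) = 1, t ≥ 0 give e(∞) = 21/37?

The open loop has no poles at the origin → type 0 system.
K_p = lim_{s→0} G(s) = K·2 / (5·6·7) = (1/105)·K.
e_ss = 1/(1 + K_p) = 21/37 ⇒ 1 + (1/105)·K = 37/21 ⇒ K = 80.

80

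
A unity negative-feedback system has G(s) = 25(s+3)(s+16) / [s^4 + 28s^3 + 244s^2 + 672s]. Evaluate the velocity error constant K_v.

The denominator has no term below 672s — 1 pole at s=0, type 1.
K_v = lim_{s→0} s·G(s) = 25·3·16 / 672 = 25/14.

25/14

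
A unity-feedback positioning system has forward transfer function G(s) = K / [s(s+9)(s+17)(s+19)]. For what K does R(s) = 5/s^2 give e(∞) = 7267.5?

2

G(s) has one factor of s in the denominator, so the system is type 1.
K_v = lim_{s→0} s·G(s) = K / (9·17·19) = (1/2907)·K.
e_ss = 5/K_v = 7267.5 ⇒ K_v = 2/2907 ⇒ K = (2/2907)/(1/2907) = 2.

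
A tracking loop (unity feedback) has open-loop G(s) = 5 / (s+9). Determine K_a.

0

G(s) has no factors of s in the denominator, so the system is type 0.
K_a = lim_{s→0} s^2·G(s) = 0 (the extra factor of s kills the finite limit).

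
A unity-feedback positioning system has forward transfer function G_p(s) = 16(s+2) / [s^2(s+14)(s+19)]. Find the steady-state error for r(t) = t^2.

16.625

G_p(s) has two factors of s in the denominator, so the system is type 2.
K_a = lim_{s→0} s^2·G_p(s) = 16·2 / (14·19) = 16/133.
r(t) = t^2 gives R(s) = 2/s^3.
e_ss = 2/K_a = 2/(16/133) = 16.625.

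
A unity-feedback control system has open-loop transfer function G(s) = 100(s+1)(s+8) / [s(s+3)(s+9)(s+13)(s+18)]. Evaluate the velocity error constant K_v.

400/3159

G(s) has one factor of s in the denominator, so the system is type 1.
K_v = lim_{s→0} s·G(s) = 100·1·8 / (3·9·13·18) = 400/3159.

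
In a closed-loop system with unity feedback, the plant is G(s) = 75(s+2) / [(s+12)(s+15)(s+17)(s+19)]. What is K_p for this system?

5/1938

G(s) has no factors of s in the denominator, so the system is type 0.
K_p = lim_{s→0} G(s) = 75·2 / (12·15·17·19) = 5/1938.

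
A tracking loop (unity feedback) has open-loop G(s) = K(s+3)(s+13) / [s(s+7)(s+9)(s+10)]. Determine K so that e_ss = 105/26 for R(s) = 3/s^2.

12

One free integrator in G(s): this is a type 1 system.
K_v = lim_{s→0} s·G(s) = K·3·13 / (7·9·10) = (13/210)·K.
e_ss = 3/K_v = 105/26 ⇒ K_v = 26/35 ⇒ K = (26/35)/(13/210) = 12.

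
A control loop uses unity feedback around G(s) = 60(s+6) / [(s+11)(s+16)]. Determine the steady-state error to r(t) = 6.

System type = 0 (no poles at s=0).
K_p = lim_{s→0} G(s) = 60·6 / (11·16) = 45/22.
e_ss = 6/(1 + K_p) = 6/(67/22) = 132/67.

132/67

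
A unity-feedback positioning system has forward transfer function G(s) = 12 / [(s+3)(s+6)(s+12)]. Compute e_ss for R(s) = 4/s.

72/19

System type = 0 (no poles at s=0).
K_p = lim_{s→0} G(s) = 12 / (3·6·12) = 1/18.
e_ss = 4/(1 + K_p) = 4/(19/18) = 72/19.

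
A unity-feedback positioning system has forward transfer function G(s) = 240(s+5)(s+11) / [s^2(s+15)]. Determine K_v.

infinity

K_v = lim_{s→0} s·G(s); with 2 poles at the origin the limit diverges, so K_v = ∞.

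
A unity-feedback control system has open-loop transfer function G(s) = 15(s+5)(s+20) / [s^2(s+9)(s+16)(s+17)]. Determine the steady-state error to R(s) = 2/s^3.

3.264

The open loop has two poles at the origin → type 2 system.
K_a = lim_{s→0} s^2·G(s) = 15·5·20 / (9·16·17) = 125/204.
r(t) = t^2 gives R(s) = 2/s^3.
e_ss = 2/K_a = 2/(125/204) = 3.264.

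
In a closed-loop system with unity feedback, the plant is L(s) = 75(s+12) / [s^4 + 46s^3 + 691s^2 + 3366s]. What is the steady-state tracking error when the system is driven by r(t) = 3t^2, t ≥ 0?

infinity

The denominator has no term below 3366s — 1 pole at s=0, type 1.
For a type-1 system K_a = 0, so e_ss to a parabolic input is unbounded.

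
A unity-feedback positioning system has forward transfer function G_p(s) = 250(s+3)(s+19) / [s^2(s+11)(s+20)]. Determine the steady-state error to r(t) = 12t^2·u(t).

G_p(s) has two factors of s in the denominator, so the system is type 2.
K_a = lim_{s→0} s^2·G_p(s) = 250·3·19 / (11·20) = 1425/22.
r(t) = 12t^2 gives R(s) = 24/s^3.
e_ss = 24/K_a = 24/(1425/22) = 176/475.

176/475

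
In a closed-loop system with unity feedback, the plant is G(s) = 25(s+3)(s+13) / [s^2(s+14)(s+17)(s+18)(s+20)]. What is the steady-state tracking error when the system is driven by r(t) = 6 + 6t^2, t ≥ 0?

68544/65

Two free integrators in G(s): this is a type 2 system. Treating each term separately:
  • 6: tracked with zero error.
  • 6t^2: e_ss = 12/K_a with K_a=65/5712 → 68544/65.
Total e_ss = 68544/65.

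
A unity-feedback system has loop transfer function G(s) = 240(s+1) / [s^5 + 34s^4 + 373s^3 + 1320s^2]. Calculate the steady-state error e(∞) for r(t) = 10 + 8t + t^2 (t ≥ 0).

The denominator has no term below 1320s^2 — 2 poles at s=0, type 2. Taking each input component in turn:
  • 10: tracked with zero error.
  • 8t: tracked with zero error.
  • t^2: e_ss = 2/K_a with K_a=2/11 → 11.
Total e_ss = 11.

11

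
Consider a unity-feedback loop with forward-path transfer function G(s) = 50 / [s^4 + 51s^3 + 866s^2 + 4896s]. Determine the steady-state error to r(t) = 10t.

The denominator has no term below 4896s — 1 pole at s=0, type 1.
K_v = lim_{s→0} s·G(s) = 50 / 4896 = 25/2448.
e_ss = 10/K_v = 10/(25/2448) = 979.2.

979.2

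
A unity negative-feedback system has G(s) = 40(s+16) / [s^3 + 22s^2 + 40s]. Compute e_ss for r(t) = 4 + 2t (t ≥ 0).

Lowest-order denominator term is 40s, so the open loop has 1 pole at the origin → type 1 system. Taking each input component in turn:
  • 4: tracked with zero error.
  • 2t: e_ss = 2/K_v with K_v=16 → 0.125.
Total e_ss = 0.125.

0.125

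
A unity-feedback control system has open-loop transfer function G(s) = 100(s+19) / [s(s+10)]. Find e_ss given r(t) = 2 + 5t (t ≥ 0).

1/38

One free integrator in G(s): this is a type 1 system. Treating each term separately:
  • 2: tracked with zero error.
  • 5t: e_ss = 5/K_v with K_v=190 → 1/38.
Total e_ss = 1/38.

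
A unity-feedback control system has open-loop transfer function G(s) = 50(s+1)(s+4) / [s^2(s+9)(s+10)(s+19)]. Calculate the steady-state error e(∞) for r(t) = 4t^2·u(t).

68.4

System type = 2 (two poles at s=0).
K_a = lim_{s→0} s^2·G(s) = 50·1·4 / (9·10·19) = 20/171.
r(t) = 4t^2 gives R(s) = 8/s^3.
e_ss = 8/K_a = 8/(20/171) = 68.4.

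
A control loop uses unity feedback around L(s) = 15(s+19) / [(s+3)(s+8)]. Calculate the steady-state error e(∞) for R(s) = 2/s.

16/103

The open loop has no poles at the origin → type 0 system.
K_p = lim_{s→0} L(s) = 15·19 / (3·8) = 11.875.
e_ss = 2/(1 + K_p) = 2/12.875 = 16/103.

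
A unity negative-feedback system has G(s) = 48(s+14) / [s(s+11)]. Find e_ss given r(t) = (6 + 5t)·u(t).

The open loop has one pole at the origin → type 1 system. Taking each input component in turn:
  • 6: tracked with zero error.
  • 5t: e_ss = 5/K_v with K_v=672/11 → 55/672.
Total e_ss = 55/672.

55/672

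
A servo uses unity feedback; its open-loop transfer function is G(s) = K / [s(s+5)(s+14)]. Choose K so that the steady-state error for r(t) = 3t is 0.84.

System type = 1 (one pole at s=0).
K_v = lim_{s→0} s·G(s) = K / (5·14) = (1/70)·K.
e_ss = 3/K_v = 0.84 ⇒ K_v = 25/7 ⇒ K = (25/7)/(1/70) = 250.

250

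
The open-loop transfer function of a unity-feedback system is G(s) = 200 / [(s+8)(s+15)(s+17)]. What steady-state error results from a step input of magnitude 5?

255/56

The open loop has no poles at the origin → type 0 system.
K_p = lim_{s→0} G(s) = 200 / (8·15·17) = 5/51.
e_ss = 5/(1 + K_p) = 5/(56/51) = 255/56.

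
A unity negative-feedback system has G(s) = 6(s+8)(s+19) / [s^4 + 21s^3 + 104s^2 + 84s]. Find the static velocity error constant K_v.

Lowest-order denominator term is 84s, so the open loop has 1 pole at the origin → type 1 system.
K_v = lim_{s→0} s·G(s) = 6·8·19 / 84 = 76/7.

76/7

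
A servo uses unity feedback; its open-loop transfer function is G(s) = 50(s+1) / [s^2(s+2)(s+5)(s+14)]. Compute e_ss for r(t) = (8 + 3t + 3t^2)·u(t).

16.8

The open loop has two poles at the origin → type 2 system. By superposition:
  • 8: tracked with zero error.
  • 3t: tracked with zero error.
  • 3t^2: e_ss = 6/K_a with K_a=5/14 → 16.8.
Total e_ss = 16.8.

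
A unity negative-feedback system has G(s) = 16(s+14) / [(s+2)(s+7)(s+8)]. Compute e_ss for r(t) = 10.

10/3

The open loop has no poles at the origin → type 0 system.
K_p = lim_{s→0} G(s) = 16·14 / (2·7·8) = 2.
e_ss = 10/(1 + K_p) = 10/3.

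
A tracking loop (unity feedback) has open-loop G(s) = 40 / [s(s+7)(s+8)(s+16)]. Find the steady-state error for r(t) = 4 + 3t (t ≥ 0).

The open loop has one pole at the origin → type 1 system. Taking each input component in turn:
  • 4: tracked with zero error.
  • 3t: e_ss = 3/K_v with K_v=5/112 → 67.2.
Total e_ss = 67.2.

67.2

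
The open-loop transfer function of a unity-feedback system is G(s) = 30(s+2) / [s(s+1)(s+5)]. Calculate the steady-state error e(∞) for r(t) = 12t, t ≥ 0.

G(s) has one factor of s in the denominator, so the system is type 1.
K_v = lim_{s→0} s·G(s) = 30·2 / (1·5) = 12.
e_ss = 12/K_v = 12/12 = 1.

1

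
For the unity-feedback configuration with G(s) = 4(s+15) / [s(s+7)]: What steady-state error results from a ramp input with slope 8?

One free integrator in G(s): this is a type 1 system.
K_v = lim_{s→0} s·G(s) = 4·15 / (7) = 60/7.
e_ss = 8/K_v = 8/(60/7) = 14/15.

14/15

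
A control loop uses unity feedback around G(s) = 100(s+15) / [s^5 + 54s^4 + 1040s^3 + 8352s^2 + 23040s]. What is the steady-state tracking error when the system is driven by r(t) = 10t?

Factoring s from the denominator leaves a polynomial with constant term 23040, so the system is type 1.
K_v = lim_{s→0} s·G(s) = 100·15 / 23040 = 25/384.
e_ss = 10/K_v = 10/(25/384) = 153.6.

153.6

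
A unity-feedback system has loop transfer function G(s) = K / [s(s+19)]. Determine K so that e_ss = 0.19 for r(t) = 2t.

G(s) has one factor of s in the denominator, so the system is type 1.
K_v = lim_{s→0} s·G(s) = K / (19) = (1/19)·K.
e_ss = 2/K_v = 0.19 ⇒ K_v = 200/19 ⇒ K = (200/19)/(1/19) = 200.

200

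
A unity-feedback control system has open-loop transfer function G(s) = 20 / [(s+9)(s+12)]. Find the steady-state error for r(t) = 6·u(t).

5.0625

No free integrators in G(s): this is a type 0 system.
K_p = lim_{s→0} G(s) = 20 / (9·12) = 5/27.
e_ss = 6/(1 + K_p) = 6/(32/27) = 5.0625.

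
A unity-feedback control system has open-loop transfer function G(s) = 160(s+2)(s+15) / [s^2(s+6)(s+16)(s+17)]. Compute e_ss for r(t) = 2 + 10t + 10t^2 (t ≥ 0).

The open loop has two poles at the origin → type 2 system. Treating each term separately:
  • 2: tracked with zero error.
  • 10t: tracked with zero error.
  • 10t^2: e_ss = 20/K_a with K_a=50/17 → 6.8.
Total e_ss = 6.8.

6.8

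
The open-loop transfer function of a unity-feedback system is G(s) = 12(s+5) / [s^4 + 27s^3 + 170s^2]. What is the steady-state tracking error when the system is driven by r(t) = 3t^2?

17

The denominator has no term below 170s^2 — 2 poles at s=0, type 2.
K_a = lim_{s→0} s^2·G(s) = 12·5 / 170 = 6/17.
r(t) = 3t^2 gives R(s) = 6/s^3.
e_ss = 6/K_a = 6/(6/17) = 17.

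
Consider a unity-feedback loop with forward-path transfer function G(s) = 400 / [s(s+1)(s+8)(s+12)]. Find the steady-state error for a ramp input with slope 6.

G(s) has one factor of s in the denominator, so the system is type 1.
K_v = lim_{s→0} s·G(s) = 400 / (1·8·12) = 25/6.
e_ss = 6/K_v = 6/(25/6) = 1.44.

1.44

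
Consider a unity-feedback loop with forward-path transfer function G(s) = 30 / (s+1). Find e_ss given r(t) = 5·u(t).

System type = 0 (no poles at s=0).
K_p = lim_{s→0} G(s) = 30 / (1) = 30.
e_ss = 5/(1 + K_p) = 5/31.

5/31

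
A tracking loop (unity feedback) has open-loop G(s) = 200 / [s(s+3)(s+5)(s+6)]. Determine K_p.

K_p = lim_{s→0} G(s); with 1 pole at the origin the limit diverges, so K_p = ∞.

infinity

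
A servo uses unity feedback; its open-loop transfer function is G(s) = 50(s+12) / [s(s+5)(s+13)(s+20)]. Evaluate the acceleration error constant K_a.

One free integrator in G(s): this is a type 1 system.
K_a = lim_{s→0} s^2·G(s) = 0 (the extra factor of s kills the finite limit).

0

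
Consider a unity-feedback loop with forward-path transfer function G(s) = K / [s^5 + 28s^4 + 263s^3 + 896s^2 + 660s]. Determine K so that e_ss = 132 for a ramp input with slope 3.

15

The denominator has no term below 660s — 1 pole at s=0, type 1.
K_v = lim_{s→0} s·G(s) = K / 660 = (1/660)·K.
e_ss = 3/K_v = 132 ⇒ K_v = 1/44 ⇒ K = (1/44)/(1/660) = 15.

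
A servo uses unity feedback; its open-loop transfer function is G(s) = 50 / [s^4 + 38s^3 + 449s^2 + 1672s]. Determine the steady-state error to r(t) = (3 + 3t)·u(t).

100.32

Lowest-order denominator term is 1672s, so the open loop has 1 pole at the origin → type 1 system. Treating each term separately:
  • 3: tracked with zero error.
  • 3t: e_ss = 3/K_v with K_v=25/836 → 100.32.
Total e_ss = 100.32.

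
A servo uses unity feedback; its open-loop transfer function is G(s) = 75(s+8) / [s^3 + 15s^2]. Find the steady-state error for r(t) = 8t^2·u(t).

Factoring s^2 from the denominator leaves a polynomial with constant term 15, so the system is type 2.
K_a = lim_{s→0} s^2·G(s) = 75·8 / 15 = 40.
r(t) = 8t^2 gives R(s) = 16/s^3.
e_ss = 16/K_a = 16/40 = 0.4.

0.4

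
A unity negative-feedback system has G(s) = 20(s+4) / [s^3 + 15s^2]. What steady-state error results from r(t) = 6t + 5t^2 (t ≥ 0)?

1.875

The denominator has no term below 15s^2 — 2 poles at s=0, type 2. Treating each term separately:
  • 6t: tracked with zero error.
  • 5t^2: e_ss = 10/K_a with K_a=16/3 → 1.875.
Total e_ss = 1.875.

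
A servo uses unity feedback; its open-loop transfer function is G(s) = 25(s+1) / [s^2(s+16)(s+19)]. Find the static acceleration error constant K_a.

G(s) has two factors of s in the denominator, so the system is type 2.
K_a = lim_{s→0} s^2·G(s) = 25·1 / (16·19) = 25/304.

25/304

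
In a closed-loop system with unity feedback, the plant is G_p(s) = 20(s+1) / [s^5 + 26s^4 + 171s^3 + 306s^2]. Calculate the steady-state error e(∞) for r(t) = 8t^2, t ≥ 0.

The denominator has no term below 306s^2 — 2 poles at s=0, type 2.
K_a = lim_{s→0} s^2·G_p(s) = 20·1 / 306 = 10/153.
r(t) = 8t^2 gives R(s) = 16/s^3.
e_ss = 16/K_a = 16/(10/153) = 244.8.

244.8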